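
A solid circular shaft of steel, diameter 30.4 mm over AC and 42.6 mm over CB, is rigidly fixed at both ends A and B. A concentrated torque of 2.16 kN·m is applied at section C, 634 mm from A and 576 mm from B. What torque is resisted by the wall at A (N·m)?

Compatibility: T_A·a/J_AC = T_B·b/J_CB with T_A + T_B = T₀.
J_AC = 8.38×10^-8 m⁴, J_CB = 3.23×10^-7 m⁴, so T_A = T₀·(J_AC/a)/((J_AC/a)+(J_CB/b)) = 411.9 N·m, T_B = 1748 N·m.

412 N·m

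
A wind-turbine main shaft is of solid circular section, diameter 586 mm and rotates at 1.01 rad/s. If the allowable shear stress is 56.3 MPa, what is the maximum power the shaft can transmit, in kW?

J = πd⁴/32 = π(0.586)⁴/32 = 0.01158 m⁴.
T_max = τ_allow·J/r = 5.63×10^7 × 0.01158 / 0.293 = 2.224e6 N·m.
ω = 1.01 rad/s, so P_max = T_max·ω = 2.247×10^6 W.

2250 kW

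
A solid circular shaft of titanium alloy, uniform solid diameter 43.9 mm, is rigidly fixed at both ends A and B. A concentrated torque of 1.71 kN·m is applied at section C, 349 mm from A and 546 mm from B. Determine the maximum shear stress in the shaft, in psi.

9110 psi

With uniform GJ and both ends fixed, compatibility θ_AC = θ_CB gives T_A·a = T_B·b, together with T_A + T_B = T₀.
T_A = T₀·b/(a+b) = 1710·546/895.0 = 1043 N·m; T_B = 666.8 N·m.
τ in each portion: τ_AC = 6.28×10^7 Pa, τ_CB = 4.01×10^7 Pa; maximum is in AC.
τ_max = T_AC·r/J = 1043·0.0220/3.65×10^-7 = 6.280×10^7 Pa.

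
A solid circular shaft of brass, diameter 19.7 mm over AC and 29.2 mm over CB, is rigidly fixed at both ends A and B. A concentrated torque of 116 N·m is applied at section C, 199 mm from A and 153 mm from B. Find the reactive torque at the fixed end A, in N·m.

Compatibility: T_A·a/J_AC = T_B·b/J_CB with T_A + T_B = T₀.
J_AC = 1.48×10^-8 m⁴, J_CB = 7.14×10^-8 m⁴, so T_A = T₀·(J_AC/a)/((J_AC/a)+(J_CB/b)) = 15.94 N·m, T_B = 100.1 N·m.

15.9 N·m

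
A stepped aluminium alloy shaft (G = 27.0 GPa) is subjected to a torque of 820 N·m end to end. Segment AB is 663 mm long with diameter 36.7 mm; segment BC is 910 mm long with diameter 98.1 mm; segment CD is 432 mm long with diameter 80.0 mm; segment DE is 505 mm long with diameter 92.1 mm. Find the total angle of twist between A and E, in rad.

J_AB = π(0.0367)⁴/32 = 1.78×10^-7 m⁴; J_BC = π(0.0981)⁴/32 = 9.09×10^-6 m⁴; J_CD = π(0.0800)⁴/32 = 4.02×10^-6 m⁴; J_DE = π(0.0921)⁴/32 = 7.06×10^-6 m⁴.
θ = (T/G)·Σ L_i/J_i = (820.0/27.0×10⁹)·(0.663/1.78×10^-7 + 0.910/9.09×10^-6 + 0.432/4.02×10^-6 + 0.505/7.06×10^-6) = 0.1215 rad.

0.122 rad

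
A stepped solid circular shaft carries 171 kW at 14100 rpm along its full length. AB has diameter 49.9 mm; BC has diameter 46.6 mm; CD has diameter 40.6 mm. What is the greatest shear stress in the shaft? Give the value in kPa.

ω = 2π·14100/60 = 1477 rad/s, so T = P/ω = 171×10³ / 1477 = 115.8 N·m.
Under the same torque, τ_max = 16T/(πd³) is largest where d is smallest — segment CD (d = 40.6 mm).
τ_max = 16·115.8/(π·(0.0406)³) = 8.813×10^6 Pa.

8810 kPa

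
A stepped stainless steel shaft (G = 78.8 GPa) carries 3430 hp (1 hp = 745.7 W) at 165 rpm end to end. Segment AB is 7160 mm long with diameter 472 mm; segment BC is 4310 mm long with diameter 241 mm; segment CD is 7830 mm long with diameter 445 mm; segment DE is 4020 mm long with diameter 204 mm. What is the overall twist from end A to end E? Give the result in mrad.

75.4 mrad

ω = 2π·165/60 = 17.28 rad/s, so T = P/ω = 3430×745.7 / 17.28 = 148000 N·m.
J_AB = π(0.472)⁴/32 = 4.87×10^-3 m⁴; J_BC = π(0.241)⁴/32 = 3.31×10^-4 m⁴; J_CD = π(0.445)⁴/32 = 3.85×10^-3 m⁴; J_DE = π(0.204)⁴/32 = 1.70×10^-4 m⁴.
θ = (T/G)·Σ L_i/J_i = (148000/78.8×10⁹)·(7.16/4.87×10^-3 + 4.31/3.31×10^-4 + 7.83/3.85×10^-3 + 4.02/1.70×10^-4) = 0.07544 rad.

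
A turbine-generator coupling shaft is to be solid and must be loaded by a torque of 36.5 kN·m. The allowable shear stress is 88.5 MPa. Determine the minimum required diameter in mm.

128 mm

For a solid shaft τ_max = 16T/(πd³), so d = (16T/(π τ_allow))^(1/3) = (16·36500/(π·8.85×10^7))^(1/3) = 0.1281 m.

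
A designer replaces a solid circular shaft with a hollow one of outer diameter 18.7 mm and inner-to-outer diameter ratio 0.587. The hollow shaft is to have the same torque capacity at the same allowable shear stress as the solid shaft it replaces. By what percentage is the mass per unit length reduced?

28.7 %

Equal τ_max and T ⇒ the solid shaft needs d_s³ = d_o³(1−k⁴), so d_s = 18.7·(1−0.587⁴)^(1/3) = 17.93 mm.
Area ratio A_h/A_s = d_o²(1−k²)/d_s² = (1−k²)/(1−k⁴)^(2/3) = 0.7131.
Mass saving = 1 − 0.7131 = 28.7 %.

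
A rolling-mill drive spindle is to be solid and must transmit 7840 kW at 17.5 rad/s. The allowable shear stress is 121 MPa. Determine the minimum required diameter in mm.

ω = 17.5 rad/s, so T = P/ω = 7840×10³ / 17.50 = 448000 N·m.
For a solid shaft τ_max = 16T/(πd³), so d = (16T/(π τ_allow))^(1/3) = (16·448000/(π·1.21×10^8))^(1/3) = 0.2662 m.

266 mm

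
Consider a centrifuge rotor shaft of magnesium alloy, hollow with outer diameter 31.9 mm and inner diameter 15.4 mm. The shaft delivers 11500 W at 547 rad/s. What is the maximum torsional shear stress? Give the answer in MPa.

3.49 MPa

ω = 547 rad/s, so T = P/ω = 11500 / 547.0 = 21.02 N·m.
J = π(d_o⁴ − d_i⁴)/32 = π(0.0319⁴ − 0.0154⁴)/32 = 9.614×10^-8 m⁴.
τ_max = T·r/J = 21.02 × 0.0159 / 9.614×10^-8 = 3.488×10^6 Pa.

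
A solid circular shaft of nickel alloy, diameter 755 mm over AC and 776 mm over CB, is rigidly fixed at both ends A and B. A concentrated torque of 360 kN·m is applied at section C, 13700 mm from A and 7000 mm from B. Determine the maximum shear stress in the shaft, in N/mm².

Compatibility: T_A·a/J_AC = T_B·b/J_CB with T_A + T_B = T₀.
J_AC = 0.0319 m⁴, J_CB = 0.0356 m⁴, so T_A = T₀·(J_AC/a)/((J_AC/a)+(J_CB/b)) = 113100 N·m, T_B = 246900 N·m.
τ in each portion: τ_AC = 1.34×10^6 Pa, τ_CB = 2.69×10^6 Pa; maximum is in CB.
τ_max = T_CB·r/J = 246900·0.388/0.0356 = 2.691×10^6 Pa.

2.69 N/mm²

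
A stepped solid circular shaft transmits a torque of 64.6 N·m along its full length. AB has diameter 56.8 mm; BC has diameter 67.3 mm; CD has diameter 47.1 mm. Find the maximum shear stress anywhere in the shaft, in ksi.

0.457 ksi

Under the same torque, τ_max = 16T/(πd³) is largest where d is smallest — segment CD (d = 47.1 mm).
τ_max = 16·64.60/(π·(0.0471)³) = 3.149×10^6 Pa.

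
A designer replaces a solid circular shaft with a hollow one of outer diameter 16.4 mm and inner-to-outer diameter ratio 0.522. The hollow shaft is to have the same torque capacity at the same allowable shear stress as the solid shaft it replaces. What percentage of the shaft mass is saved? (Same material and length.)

Equal τ_max and T ⇒ the solid shaft needs d_s³ = d_o³(1−k⁴), so d_s = 16.4·(1−0.522⁴)^(1/3) = 15.98 mm.
Area ratio A_h/A_s = d_o²(1−k²)/d_s² = (1−k²)/(1−k⁴)^(2/3) = 0.7659.
Mass saving = 1 − 0.7659 = 23.4 %.

23.4 %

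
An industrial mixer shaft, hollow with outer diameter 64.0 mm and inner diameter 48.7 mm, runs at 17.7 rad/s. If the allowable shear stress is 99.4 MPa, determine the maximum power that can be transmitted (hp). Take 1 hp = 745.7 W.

80.7 hp

J = π(d_o⁴ − d_i⁴)/32 = π(0.0640⁴ − 0.0487⁴)/32 = 1.095×10^-6 m⁴.
T_max = τ_allow·J/r = 9.94×10^7 × 1.095×10^-6 / 0.0320 = 3401 N·m.
ω = 17.7 rad/s, so P_max = T_max·ω = 6.020×10^4 W.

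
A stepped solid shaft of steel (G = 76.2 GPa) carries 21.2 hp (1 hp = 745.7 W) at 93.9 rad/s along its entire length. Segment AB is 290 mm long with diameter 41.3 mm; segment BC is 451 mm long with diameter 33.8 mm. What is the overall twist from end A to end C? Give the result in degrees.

0.574°

ω = 93.9 rad/s, so T = P/ω = 21.2×745.7 / 93.90 = 168.4 N·m.
J_AB = π(0.0413)⁴/32 = 2.86×10^-7 m⁴; J_BC = π(0.0338)⁴/32 = 1.28×10^-7 m⁴.
θ = (T/G)·Σ L_i/J_i = (168.4/76.2×10⁹)·(0.290/2.86×10^-7 + 0.451/1.28×10^-7) = 0.01002 rad.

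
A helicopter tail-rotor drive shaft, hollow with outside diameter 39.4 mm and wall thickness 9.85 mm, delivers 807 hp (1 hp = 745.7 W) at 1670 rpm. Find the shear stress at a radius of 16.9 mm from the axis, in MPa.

ω = 2π·1670/60 = 174.9 rad/s, so T = P/ω = 807×745.7 / 174.9 = 3441 N·m.
J = π(d_o⁴ − d_i⁴)/32 = π(0.0394⁴ − 0.0197⁴)/32 = 2.218×10^-7 m⁴.
Shear stress varies linearly with radius: τ = T·r/J = 3441 × 0.0169 / 2.218×10^-7 = 2.622×10^8 Pa.

262 MPa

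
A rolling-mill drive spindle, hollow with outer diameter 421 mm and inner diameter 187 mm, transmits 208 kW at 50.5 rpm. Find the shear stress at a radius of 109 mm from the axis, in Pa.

ω = 2π·50.5/60 = 5.288 rad/s, so T = P/ω = 208×10³ / 5.288 = 39330 N·m.
J = π(d_o⁴ − d_i⁴)/32 = π(0.421⁴ − 0.187⁴)/32 = 2.964×10^-3 m⁴.
Shear stress varies linearly with radius: τ = T·r/J = 39330 × 0.109 / 2.964×10^-3 = 1.446×10^6 Pa.

1.45e6 Pa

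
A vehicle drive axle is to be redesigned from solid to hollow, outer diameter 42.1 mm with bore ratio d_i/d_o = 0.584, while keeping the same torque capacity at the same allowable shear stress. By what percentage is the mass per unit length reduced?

28.4 %

Equal τ_max and T ⇒ the solid shaft needs d_s³ = d_o³(1−k⁴), so d_s = 42.1·(1−0.584⁴)^(1/3) = 40.40 mm.
Area ratio A_h/A_s = d_o²(1−k²)/d_s² = (1−k²)/(1−k⁴)^(2/3) = 0.7156.
Mass saving = 1 − 0.7156 = 28.4 %.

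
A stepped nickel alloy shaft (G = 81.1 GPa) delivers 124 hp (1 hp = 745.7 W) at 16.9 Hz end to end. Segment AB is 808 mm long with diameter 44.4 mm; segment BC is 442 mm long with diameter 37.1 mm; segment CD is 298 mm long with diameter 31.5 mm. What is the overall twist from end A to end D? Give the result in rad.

ω = 2π·16.9 = 106.2 rad/s, so T = P/ω = 124×745.7 / 106.2 = 870.8 N·m.
J_AB = π(0.0444)⁴/32 = 3.82×10^-7 m⁴; J_BC = π(0.0371)⁴/32 = 1.86×10^-7 m⁴; J_CD = π(0.0315)⁴/32 = 9.67×10^-8 m⁴.
θ = (T/G)·Σ L_i/J_i = (870.8/81.1×10⁹)·(0.808/3.82×10^-7 + 0.442/1.86×10^-7 + 0.298/9.67×10^-8) = 0.08136 rad.

0.0814 rad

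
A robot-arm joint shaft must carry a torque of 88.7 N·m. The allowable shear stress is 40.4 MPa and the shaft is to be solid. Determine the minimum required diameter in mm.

22.4 mm

For a solid shaft τ_max = 16T/(πd³), so d = (16T/(π τ_allow))^(1/3) = (16·88.70/(π·4.04×10^7))^(1/3) = 0.02236 m.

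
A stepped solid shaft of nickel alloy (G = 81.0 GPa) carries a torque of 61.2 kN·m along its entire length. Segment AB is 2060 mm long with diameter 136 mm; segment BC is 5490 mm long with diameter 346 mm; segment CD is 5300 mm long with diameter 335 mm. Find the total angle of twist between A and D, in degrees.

3.01°

J_AB = π(0.136)⁴/32 = 3.36×10^-5 m⁴; J_BC = π(0.346)⁴/32 = 1.41×10^-3 m⁴; J_CD = π(0.335)⁴/32 = 1.24×10^-3 m⁴.
θ = (T/G)·Σ L_i/J_i = (61200/81.0×10⁹)·(2.06/3.36×10^-5 + 5.49/1.41×10^-3 + 5.30/1.24×10^-3) = 0.05253 rad.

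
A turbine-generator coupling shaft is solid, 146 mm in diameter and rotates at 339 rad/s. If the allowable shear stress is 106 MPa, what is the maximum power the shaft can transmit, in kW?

J = πd⁴/32 = π(0.146)⁴/32 = 4.461×10^-5 m⁴.
T_max = τ_allow·J/r = 1.06×10^8 × 4.461×10^-5 / 0.0730 = 64770 N·m.
ω = 339 rad/s, so P_max = T_max·ω = 2.196×10^7 W.

22000 kW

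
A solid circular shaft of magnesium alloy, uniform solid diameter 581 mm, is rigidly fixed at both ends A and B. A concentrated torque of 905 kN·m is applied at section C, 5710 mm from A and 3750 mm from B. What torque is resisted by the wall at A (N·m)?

With uniform GJ and both ends fixed, compatibility θ_AC = θ_CB gives T_A·a = T_B·b, together with T_A + T_B = T₀.
T_A = T₀·b/(a+b) = 905000·3750/9460 = 358700 N·m; T_B = 546300 N·m.

359000 N·m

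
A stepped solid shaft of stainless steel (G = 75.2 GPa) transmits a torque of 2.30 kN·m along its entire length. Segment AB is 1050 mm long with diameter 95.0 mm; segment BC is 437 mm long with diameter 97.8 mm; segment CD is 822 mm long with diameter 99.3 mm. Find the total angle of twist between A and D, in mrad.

8.14 mrad

J_AB = π(0.0950)⁴/32 = 8.00×10^-6 m⁴; J_BC = π(0.0978)⁴/32 = 8.98×10^-6 m⁴; J_CD = π(0.0993)⁴/32 = 9.55×10^-6 m⁴.
θ = (T/G)·Σ L_i/J_i = (2300/75.2×10⁹)·(1.05/8.00×10^-6 + 0.437/8.98×10^-6 + 0.822/9.55×10^-6) = 8.138×10^-3 rad.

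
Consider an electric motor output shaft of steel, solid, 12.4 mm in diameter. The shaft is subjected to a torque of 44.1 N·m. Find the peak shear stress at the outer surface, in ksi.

J = πd⁴/32 = π(0.0124)⁴/32 = 2.321×10^-9 m⁴.
τ_max = T·r/J = 44.10 × 0.00620 / 2.321×10^-9 = 1.178×10^8 Pa.

17.1 ksi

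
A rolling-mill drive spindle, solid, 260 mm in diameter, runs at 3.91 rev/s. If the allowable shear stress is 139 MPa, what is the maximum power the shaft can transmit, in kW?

J = πd⁴/32 = π(0.260)⁴/32 = 4.486×10^-4 m⁴.
T_max = τ_allow·J/r = 1.39×10^8 × 4.486×10^-4 / 0.130 = 479700 N·m.
ω = 2π·3.91 = 24.57 rad/s, so P_max = T_max·ω = 1.178×10^7 W.

11800 kW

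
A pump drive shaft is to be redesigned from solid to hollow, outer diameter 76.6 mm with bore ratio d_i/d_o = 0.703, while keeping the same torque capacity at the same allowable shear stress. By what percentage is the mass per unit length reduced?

39.0 %

Equal τ_max and T ⇒ the solid shaft needs d_s³ = d_o³(1−k⁴), so d_s = 76.6·(1−0.703⁴)^(1/3) = 69.77 mm.
Area ratio A_h/A_s = d_o²(1−k²)/d_s² = (1−k²)/(1−k⁴)^(2/3) = 0.6096.
Mass saving = 1 − 0.6096 = 39.0 %.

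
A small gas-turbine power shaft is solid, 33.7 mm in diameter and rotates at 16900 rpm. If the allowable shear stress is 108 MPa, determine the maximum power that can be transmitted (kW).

J = πd⁴/32 = π(0.0337)⁴/32 = 1.266×10^-7 m⁴.
T_max = τ_allow·J/r = 1.08×10^8 × 1.266×10^-7 / 0.0169 = 811.6 N·m.
ω = 2π·16900/60 = 1770 rad/s, so P_max = T_max·ω = 1.436×10^6 W.

1440 kW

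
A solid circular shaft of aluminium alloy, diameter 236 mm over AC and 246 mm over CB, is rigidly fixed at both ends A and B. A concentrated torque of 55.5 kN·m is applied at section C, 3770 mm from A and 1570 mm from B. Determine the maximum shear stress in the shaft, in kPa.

Compatibility: T_A·a/J_AC = T_B·b/J_CB with T_A + T_B = T₀.
J_AC = 3.05×10^-4 m⁴, J_CB = 3.60×10^-4 m⁴, so T_A = T₀·(J_AC/a)/((J_AC/a)+(J_CB/b)) = 14470 N·m, T_B = 41030 N·m.
τ in each portion: τ_AC = 5.61×10^6 Pa, τ_CB = 1.40×10^7 Pa; maximum is in CB.
τ_max = T_CB·r/J = 41030·0.123/3.60×10^-4 = 1.404×10^7 Pa.

14000 kPa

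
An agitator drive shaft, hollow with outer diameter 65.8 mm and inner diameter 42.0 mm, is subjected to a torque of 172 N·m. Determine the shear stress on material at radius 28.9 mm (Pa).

3.24e6 Pa

J = π(d_o⁴ − d_i⁴)/32 = π(0.0658⁴ − 0.0420⁴)/32 = 1.535×10^-6 m⁴.
Shear stress varies linearly with radius: τ = T·r/J = 172.0 × 0.0289 / 1.535×10^-6 = 3.239×10^6 Pa.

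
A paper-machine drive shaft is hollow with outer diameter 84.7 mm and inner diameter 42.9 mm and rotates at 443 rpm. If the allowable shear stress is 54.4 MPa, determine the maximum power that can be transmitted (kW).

J = π(d_o⁴ − d_i⁴)/32 = π(0.0847⁴ − 0.0429⁴)/32 = 4.720×10^-6 m⁴.
T_max = τ_allow·J/r = 5.44×10^7 × 4.720×10^-6 / 0.0423 = 6063 N·m.
ω = 2π·443/60 = 46.39 rad/s, so P_max = T_max·ω = 2.813×10^5 W.

281 kW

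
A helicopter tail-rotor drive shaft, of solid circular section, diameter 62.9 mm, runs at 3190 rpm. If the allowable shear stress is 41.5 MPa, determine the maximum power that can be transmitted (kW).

677 kW

J = πd⁴/32 = π(0.0629)⁴/32 = 1.537×10^-6 m⁴.
T_max = τ_allow·J/r = 4.15×10^7 × 1.537×10^-6 / 0.0314 = 2028 N·m.
ω = 2π·3190/60 = 334.1 rad/s, so P_max = T_max·ω = 6.774×10^5 W.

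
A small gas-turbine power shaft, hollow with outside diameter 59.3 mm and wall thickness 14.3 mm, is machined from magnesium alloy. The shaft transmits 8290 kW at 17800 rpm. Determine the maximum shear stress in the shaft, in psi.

ω = 2π·17800/60 = 1864 rad/s, so T = P/ω = 8290×10³ / 1864 = 4447 N·m.
J = π(d_o⁴ − d_i⁴)/32 = π(0.0593⁴ − 0.0307⁴)/32 = 1.127×10^-6 m⁴.
τ_max = T·r/J = 4447 × 0.0296 / 1.127×10^-6 = 1.170×10^8 Pa.

17000 psi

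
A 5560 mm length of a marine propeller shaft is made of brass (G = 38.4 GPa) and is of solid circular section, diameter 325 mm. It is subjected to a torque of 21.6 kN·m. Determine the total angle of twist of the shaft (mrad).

J = πd⁴/32 = π(0.325)⁴/32 = 1.095×10^-3 m⁴.
θ = T·L/(G·J) = 21600 × 5.56 / (38.4×10⁹ × 1.095×10^-3) = 2.855×10^-3 rad.

2.86 mrad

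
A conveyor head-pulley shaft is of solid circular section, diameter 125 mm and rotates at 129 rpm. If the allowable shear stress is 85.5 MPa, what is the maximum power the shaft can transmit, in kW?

443 kW

J = πd⁴/32 = π(0.125)⁴/32 = 2.397×10^-5 m⁴.
T_max = τ_allow·J/r = 8.55×10^7 × 2.397×10^-5 / 0.0625 = 32790 N·m.
ω = 2π·129/60 = 13.51 rad/s, so P_max = T_max·ω = 4.429×10^5 W.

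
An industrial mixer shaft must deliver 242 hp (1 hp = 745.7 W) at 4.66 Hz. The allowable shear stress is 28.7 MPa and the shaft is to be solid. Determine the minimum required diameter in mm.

103 mm

ω = 2π·4.66 = 29.28 rad/s, so T = P/ω = 242×745.7 / 29.28 = 6163 N·m.
For a solid shaft τ_max = 16T/(πd³), so d = (16T/(π τ_allow))^(1/3) = (16·6163/(π·2.87×10^7))^(1/3) = 0.1030 m.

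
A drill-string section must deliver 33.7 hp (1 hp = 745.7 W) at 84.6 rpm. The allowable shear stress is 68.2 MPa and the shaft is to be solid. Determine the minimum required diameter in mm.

ω = 2π·84.6/60 = 8.859 rad/s, so T = P/ω = 33.7×745.7 / 8.859 = 2837 N·m.
For a solid shaft τ_max = 16T/(πd³), so d = (16T/(π τ_allow))^(1/3) = (16·2837/(π·6.82×10^7))^(1/3) = 0.05961 m.

59.6 mm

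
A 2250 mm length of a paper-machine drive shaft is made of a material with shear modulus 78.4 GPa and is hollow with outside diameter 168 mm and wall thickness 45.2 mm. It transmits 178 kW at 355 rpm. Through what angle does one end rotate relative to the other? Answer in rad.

ω = 2π·355/60 = 37.18 rad/s, so T = P/ω = 178×10³ / 37.18 = 4788 N·m.
J = π(d_o⁴ − d_i⁴)/32 = π(0.168⁴ − 0.0776⁴)/32 = 7.465×10^-5 m⁴.
θ = T·L/(G·J) = 4788 × 2.25 / (78.4×10⁹ × 7.465×10^-5) = 1.841×10^-3 rad.

0.00184 rad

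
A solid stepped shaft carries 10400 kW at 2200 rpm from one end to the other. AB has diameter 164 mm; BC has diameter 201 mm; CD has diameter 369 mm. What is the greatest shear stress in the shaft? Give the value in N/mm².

52.1 N/mm²

ω = 2π·2200/60 = 230.4 rad/s, so T = P/ω = 10400×10³ / 230.4 = 45140 N·m.
Under the same torque, τ_max = 16T/(πd³) is largest where d is smallest — segment AB (d = 164 mm).
τ_max = 16·45140/(π·(0.164)³) = 5.212×10^7 Pa.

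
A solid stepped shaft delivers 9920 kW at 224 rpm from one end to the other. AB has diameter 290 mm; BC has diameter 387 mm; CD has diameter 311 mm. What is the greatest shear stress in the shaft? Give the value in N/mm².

88.3 N/mm²

ω = 2π·224/60 = 23.46 rad/s, so T = P/ω = 9920×10³ / 23.46 = 422900 N·m.
Under the same torque, τ_max = 16T/(πd³) is largest where d is smallest — segment AB (d = 290 mm).
τ_max = 16·422900/(π·(0.290)³) = 8.831×10^7 Pa.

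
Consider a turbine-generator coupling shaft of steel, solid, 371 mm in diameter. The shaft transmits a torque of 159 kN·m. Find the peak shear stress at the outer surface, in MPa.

J = πd⁴/32 = π(0.371)⁴/32 = 1.860×10^-3 m⁴.
τ_max = T·r/J = 159000 × 0.185 / 1.860×10^-3 = 1.586×10^7 Pa.

15.9 MPa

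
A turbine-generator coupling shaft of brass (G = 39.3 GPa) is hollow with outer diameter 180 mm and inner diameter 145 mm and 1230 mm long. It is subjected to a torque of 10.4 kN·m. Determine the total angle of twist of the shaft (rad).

J = π(d_o⁴ − d_i⁴)/32 = π(0.180⁴ − 0.145⁴)/32 = 5.966×10^-5 m⁴.
θ = T·L/(G·J) = 10400 × 1.23 / (39.3×10⁹ × 5.966×10^-5) = 5.456×10^-3 rad.

0.00546 rad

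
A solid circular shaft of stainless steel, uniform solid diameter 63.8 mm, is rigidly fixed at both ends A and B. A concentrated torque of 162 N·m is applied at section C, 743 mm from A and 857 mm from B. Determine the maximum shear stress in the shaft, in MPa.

1.70 MPa

With uniform GJ and both ends fixed, compatibility θ_AC = θ_CB gives T_A·a = T_B·b, together with T_A + T_B = T₀.
T_A = T₀·b/(a+b) = 162.0·857/1600 = 86.77 N·m; T_B = 75.23 N·m.
τ in each portion: τ_AC = 1.70×10^6 Pa, τ_CB = 1.48×10^6 Pa; maximum is in AC.
τ_max = T_AC·r/J = 86.77·0.0319/1.63×10^-6 = 1.702×10^6 Pa.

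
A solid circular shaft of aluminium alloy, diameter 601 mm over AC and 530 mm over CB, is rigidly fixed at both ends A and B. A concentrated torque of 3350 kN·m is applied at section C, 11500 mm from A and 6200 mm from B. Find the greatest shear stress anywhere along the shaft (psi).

8790 psi

Compatibility: T_A·a/J_AC = T_B·b/J_CB with T_A + T_B = T₀.
J_AC = 0.0128 m⁴, J_CB = 7.75×10^-3 m⁴, so T_A = T₀·(J_AC/a)/((J_AC/a)+(J_CB/b)) = 1.579e6 N·m, T_B = 1.771e6 N·m.
τ in each portion: τ_AC = 3.70×10^7 Pa, τ_CB = 6.06×10^7 Pa; maximum is in CB.
τ_max = T_CB·r/J = 1.771e6·0.265/7.75×10^-3 = 6.059×10^7 Pa.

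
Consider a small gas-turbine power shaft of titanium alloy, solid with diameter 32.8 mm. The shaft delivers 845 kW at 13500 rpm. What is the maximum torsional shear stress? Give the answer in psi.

ω = 2π·13500/60 = 1414 rad/s, so T = P/ω = 845×10³ / 1414 = 597.7 N·m.
J = πd⁴/32 = π(0.0328)⁴/32 = 1.136×10^-7 m⁴.
τ_max = T·r/J = 597.7 × 0.0164 / 1.136×10^-7 = 8.627×10^7 Pa.

12500 psi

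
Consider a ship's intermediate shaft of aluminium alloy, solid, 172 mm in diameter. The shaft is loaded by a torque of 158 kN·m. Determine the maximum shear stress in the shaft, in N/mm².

J = πd⁴/32 = π(0.172)⁴/32 = 8.592×10^-5 m⁴.
τ_max = T·r/J = 158000 × 0.0860 / 8.592×10^-5 = 1.581×10^8 Pa.

158 N/mm²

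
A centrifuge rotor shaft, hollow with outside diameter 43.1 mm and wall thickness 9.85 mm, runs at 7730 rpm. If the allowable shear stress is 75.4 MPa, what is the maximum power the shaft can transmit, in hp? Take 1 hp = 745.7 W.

1170 hp

J = π(d_o⁴ − d_i⁴)/32 = π(0.0431⁴ − 0.0234⁴)/32 = 3.093×10^-7 m⁴.
T_max = τ_allow·J/r = 7.54×10^7 × 3.093×10^-7 / 0.0215 = 1082 N·m.
ω = 2π·7730/60 = 809.5 rad/s, so P_max = T_max·ω = 8.761×10^5 W.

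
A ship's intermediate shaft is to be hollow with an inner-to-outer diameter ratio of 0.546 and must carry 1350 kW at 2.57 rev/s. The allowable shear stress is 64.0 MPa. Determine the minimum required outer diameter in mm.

ω = 2π·2.57 = 16.15 rad/s, so T = P/ω = 1350×10³ / 16.15 = 83600 N·m.
For a hollow shaft with d_i/d_o = 0.546: τ_max = 16T/(π d_o³ (1−k⁴)), so d_o = [16T/(π τ_allow (1−k⁴))]^(1/3) = [16·83600/(π·6.40×10^7·0.9111)]^(1/3) = 0.1940 m.

194 mm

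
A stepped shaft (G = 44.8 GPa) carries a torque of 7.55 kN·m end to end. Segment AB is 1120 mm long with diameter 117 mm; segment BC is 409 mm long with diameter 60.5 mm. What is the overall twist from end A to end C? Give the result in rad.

J_AB = π(0.117)⁴/32 = 1.84×10^-5 m⁴; J_BC = π(0.0605)⁴/32 = 1.32×10^-6 m⁴.
θ = (T/G)·Σ L_i/J_i = (7550/44.8×10⁹)·(1.12/1.84×10^-5 + 0.409/1.32×10^-6) = 0.06266 rad.

0.0627 rad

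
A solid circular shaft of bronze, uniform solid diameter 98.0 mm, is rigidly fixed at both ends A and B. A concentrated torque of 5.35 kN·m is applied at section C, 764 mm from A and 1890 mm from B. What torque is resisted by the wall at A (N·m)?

With uniform GJ and both ends fixed, compatibility θ_AC = θ_CB gives T_A·a = T_B·b, together with T_A + T_B = T₀.
T_A = T₀·b/(a+b) = 5350·1890/2654 = 3810 N·m; T_B = 1540 N·m.

3810 N·m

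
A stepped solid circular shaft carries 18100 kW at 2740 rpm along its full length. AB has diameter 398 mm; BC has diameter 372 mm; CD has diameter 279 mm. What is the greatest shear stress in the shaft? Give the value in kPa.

ω = 2π·2740/60 = 286.9 rad/s, so T = P/ω = 18100×10³ / 286.9 = 63080 N·m.
Under the same torque, τ_max = 16T/(πd³) is largest where d is smallest — segment CD (d = 279 mm).
τ_max = 16·63080/(π·(0.279)³) = 1.479×10^7 Pa.

14800 kPa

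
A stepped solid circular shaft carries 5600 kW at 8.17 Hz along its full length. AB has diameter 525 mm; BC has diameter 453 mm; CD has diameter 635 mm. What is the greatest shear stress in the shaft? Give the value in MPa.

5.98 MPa

ω = 2π·8.17 = 51.33 rad/s, so T = P/ω = 5600×10³ / 51.33 = 109100 N·m.
Under the same torque, τ_max = 16T/(πd³) is largest where d is smallest — segment BC (d = 453 mm).
τ_max = 16·109100/(π·(0.453)³) = 5.977×10^6 Pa.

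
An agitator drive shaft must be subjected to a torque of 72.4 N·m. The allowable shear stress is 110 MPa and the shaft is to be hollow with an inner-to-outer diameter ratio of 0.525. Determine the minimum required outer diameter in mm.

For a hollow shaft with d_i/d_o = 0.525: τ_max = 16T/(π d_o³ (1−k⁴)), so d_o = [16T/(π τ_allow (1−k⁴))]^(1/3) = [16·72.40/(π·1.10×10^8·0.9240)]^(1/3) = 0.01537 m.

15.4 mm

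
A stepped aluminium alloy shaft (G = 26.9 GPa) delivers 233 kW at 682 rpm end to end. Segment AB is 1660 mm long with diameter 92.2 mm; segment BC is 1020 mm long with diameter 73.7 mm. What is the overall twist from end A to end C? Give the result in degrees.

4.07°

ω = 2π·682/60 = 71.42 rad/s, so T = P/ω = 233×10³ / 71.42 = 3262 N·m.
J_AB = π(0.0922)⁴/32 = 7.09×10^-6 m⁴; J_BC = π(0.0737)⁴/32 = 2.90×10^-6 m⁴.
θ = (T/G)·Σ L_i/J_i = (3262/26.9×10⁹)·(1.66/7.09×10^-6 + 1.02/2.90×10^-6) = 0.07109 rad.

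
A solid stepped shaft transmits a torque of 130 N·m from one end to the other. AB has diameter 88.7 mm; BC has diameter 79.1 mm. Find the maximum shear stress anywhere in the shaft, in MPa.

1.34 MPa

Under the same torque, τ_max = 16T/(πd³) is largest where d is smallest — segment BC (d = 79.1 mm).
τ_max = 16·130.0/(π·(0.0791)³) = 1.338×10^6 Pa.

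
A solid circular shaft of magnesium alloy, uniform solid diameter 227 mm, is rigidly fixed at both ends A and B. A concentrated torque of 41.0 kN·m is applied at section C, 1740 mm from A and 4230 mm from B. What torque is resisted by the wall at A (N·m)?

With uniform GJ and both ends fixed, compatibility θ_AC = θ_CB gives T_A·a = T_B·b, together with T_A + T_B = T₀.
T_A = T₀·b/(a+b) = 41000·4230/5970 = 29050 N·m; T_B = 11950 N·m.

29100 N·m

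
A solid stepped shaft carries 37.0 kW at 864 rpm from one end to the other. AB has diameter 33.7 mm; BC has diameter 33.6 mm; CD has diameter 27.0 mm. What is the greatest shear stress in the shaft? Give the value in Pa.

1.06e8 Pa

ω = 2π·864/60 = 90.48 rad/s, so T = P/ω = 37.0×10³ / 90.48 = 408.9 N·m.
Under the same torque, τ_max = 16T/(πd³) is largest where d is smallest — segment CD (d = 27.0 mm).
τ_max = 16·408.9/(π·(0.0270)³) = 1.058×10^8 Pa.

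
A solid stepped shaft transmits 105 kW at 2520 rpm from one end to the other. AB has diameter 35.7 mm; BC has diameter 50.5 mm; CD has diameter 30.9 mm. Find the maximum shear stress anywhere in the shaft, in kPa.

ω = 2π·2520/60 = 263.9 rad/s, so T = P/ω = 105×10³ / 263.9 = 397.9 N·m.
Under the same torque, τ_max = 16T/(πd³) is largest where d is smallest — segment CD (d = 30.9 mm).
τ_max = 16·397.9/(π·(0.0309)³) = 6.868×10^7 Pa.

68700 kPa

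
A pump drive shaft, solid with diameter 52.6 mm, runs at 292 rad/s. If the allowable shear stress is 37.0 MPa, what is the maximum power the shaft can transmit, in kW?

309 kW

J = πd⁴/32 = π(0.0526)⁴/32 = 7.515×10^-7 m⁴.
T_max = τ_allow·J/r = 3.70×10^7 × 7.515×10^-7 / 0.0263 = 1057 N·m.
ω = 292 rad/s, so P_max = T_max·ω = 3.087×10^5 W.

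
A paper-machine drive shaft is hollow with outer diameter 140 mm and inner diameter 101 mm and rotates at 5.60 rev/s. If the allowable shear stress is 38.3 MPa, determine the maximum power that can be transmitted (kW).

529 kW

J = π(d_o⁴ − d_i⁴)/32 = π(0.140⁴ − 0.101⁴)/32 = 2.750×10^-5 m⁴.
T_max = τ_allow·J/r = 3.83×10^7 × 2.750×10^-5 / 0.0700 = 15050 N·m.
ω = 2π·5.60 = 35.19 rad/s, so P_max = T_max·ω = 5.294×10^5 W.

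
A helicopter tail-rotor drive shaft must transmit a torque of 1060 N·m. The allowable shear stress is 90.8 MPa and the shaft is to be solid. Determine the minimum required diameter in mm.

For a solid shaft τ_max = 16T/(πd³), so d = (16T/(π τ_allow))^(1/3) = (16·1060/(π·9.08×10^7))^(1/3) = 0.03903 m.

39.0 mm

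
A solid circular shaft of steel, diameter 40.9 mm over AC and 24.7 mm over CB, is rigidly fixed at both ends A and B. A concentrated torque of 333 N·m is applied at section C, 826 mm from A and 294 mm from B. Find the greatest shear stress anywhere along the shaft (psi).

Compatibility: T_A·a/J_AC = T_B·b/J_CB with T_A + T_B = T₀.
J_AC = 2.75×10^-7 m⁴, J_CB = 3.65×10^-8 m⁴, so T_A = T₀·(J_AC/a)/((J_AC/a)+(J_CB/b)) = 242.4 N·m, T_B = 90.59 N·m.
τ in each portion: τ_AC = 1.80×10^7 Pa, τ_CB = 3.06×10^7 Pa; maximum is in CB.
τ_max = T_CB·r/J = 90.59·0.0123/3.65×10^-8 = 3.062×10^7 Pa.

4440 psi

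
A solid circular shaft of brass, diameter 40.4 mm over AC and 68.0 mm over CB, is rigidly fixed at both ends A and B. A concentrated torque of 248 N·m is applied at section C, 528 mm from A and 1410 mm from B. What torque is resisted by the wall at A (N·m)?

61.9 N·m

Compatibility: T_A·a/J_AC = T_B·b/J_CB with T_A + T_B = T₀.
J_AC = 2.62×10^-7 m⁴, J_CB = 2.10×10^-6 m⁴, so T_A = T₀·(J_AC/a)/((J_AC/a)+(J_CB/b)) = 61.91 N·m, T_B = 186.1 N·m.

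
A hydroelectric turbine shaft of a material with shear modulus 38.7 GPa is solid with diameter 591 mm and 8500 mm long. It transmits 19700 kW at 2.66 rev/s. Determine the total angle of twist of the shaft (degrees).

ω = 2π·2.66 = 16.71 rad/s, so T = P/ω = 19700×10³ / 16.71 = 1.179e6 N·m.
J = πd⁴/32 = π(0.591)⁴/32 = 0.01198 m⁴.
θ = T·L/(G·J) = 1.179e6 × 8.50 / (38.7×10⁹ × 0.01198) = 0.02162 rad.

1.24°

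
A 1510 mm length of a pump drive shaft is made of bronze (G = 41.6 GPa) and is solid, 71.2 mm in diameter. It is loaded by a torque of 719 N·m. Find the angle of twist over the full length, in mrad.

10.3 mrad

J = πd⁴/32 = π(0.0712)⁴/32 = 2.523×10^-6 m⁴.
θ = T·L/(G·J) = 719.0 × 1.51 / (41.6×10⁹ × 2.523×10^-6) = 0.01034 rad.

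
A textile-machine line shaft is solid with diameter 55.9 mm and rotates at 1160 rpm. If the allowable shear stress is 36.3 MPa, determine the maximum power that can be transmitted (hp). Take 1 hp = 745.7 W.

203 hp

J = πd⁴/32 = π(0.0559)⁴/32 = 9.586×10^-7 m⁴.
T_max = τ_allow·J/r = 3.63×10^7 × 9.586×10^-7 / 0.0279 = 1245 N·m.
ω = 2π·1160/60 = 121.5 rad/s, so P_max = T_max·ω = 1.512×10^5 W.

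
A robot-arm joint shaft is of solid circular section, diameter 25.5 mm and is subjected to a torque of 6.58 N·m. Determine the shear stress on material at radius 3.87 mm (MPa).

0.613 MPa

J = πd⁴/32 = π(0.0255)⁴/32 = 4.151×10^-8 m⁴.
Shear stress varies linearly with radius: τ = T·r/J = 6.580 × 0.00387 / 4.151×10^-8 = 6.134×10^5 Pa.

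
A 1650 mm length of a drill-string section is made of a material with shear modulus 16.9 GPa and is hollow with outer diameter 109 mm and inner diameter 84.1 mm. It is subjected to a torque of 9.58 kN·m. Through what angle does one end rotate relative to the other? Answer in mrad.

J = π(d_o⁴ − d_i⁴)/32 = π(0.109⁴ − 0.0841⁴)/32 = 8.947×10^-6 m⁴.
θ = T·L/(G·J) = 9580 × 1.65 / (16.9×10⁹ × 8.947×10^-6) = 0.1045 rad.

105 mrad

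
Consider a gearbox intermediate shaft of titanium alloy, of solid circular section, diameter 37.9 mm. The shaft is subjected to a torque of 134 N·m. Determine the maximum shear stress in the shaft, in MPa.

J = πd⁴/32 = π(0.0379)⁴/32 = 2.026×10^-7 m⁴.
τ_max = T·r/J = 134.0 × 0.0189 / 2.026×10^-7 = 1.254×10^7 Pa.

12.5 MPa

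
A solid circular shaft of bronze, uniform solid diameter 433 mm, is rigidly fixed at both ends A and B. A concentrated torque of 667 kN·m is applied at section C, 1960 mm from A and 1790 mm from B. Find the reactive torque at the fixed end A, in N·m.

318000 N·m

With uniform GJ and both ends fixed, compatibility θ_AC = θ_CB gives T_A·a = T_B·b, together with T_A + T_B = T₀.
T_A = T₀·b/(a+b) = 667000·1790/3750 = 318400 N·m; T_B = 348600 N·m.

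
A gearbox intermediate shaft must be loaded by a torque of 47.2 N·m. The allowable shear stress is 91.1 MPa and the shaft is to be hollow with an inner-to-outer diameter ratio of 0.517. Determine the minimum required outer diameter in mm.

For a hollow shaft with d_i/d_o = 0.517: τ_max = 16T/(π d_o³ (1−k⁴)), so d_o = [16T/(π τ_allow (1−k⁴))]^(1/3) = [16·47.20/(π·9.11×10^7·0.9286)]^(1/3) = 0.01416 m.

14.2 mm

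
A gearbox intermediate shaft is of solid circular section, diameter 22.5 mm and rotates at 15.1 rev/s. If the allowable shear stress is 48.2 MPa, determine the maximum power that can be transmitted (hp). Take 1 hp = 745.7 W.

J = πd⁴/32 = π(0.0225)⁴/32 = 2.516×10^-8 m⁴.
T_max = τ_allow·J/r = 4.82×10^7 × 2.516×10^-8 / 0.0112 = 107.8 N·m.
ω = 2π·15.1 = 94.88 rad/s, so P_max = T_max·ω = 1.023×10^4 W.

13.7 hp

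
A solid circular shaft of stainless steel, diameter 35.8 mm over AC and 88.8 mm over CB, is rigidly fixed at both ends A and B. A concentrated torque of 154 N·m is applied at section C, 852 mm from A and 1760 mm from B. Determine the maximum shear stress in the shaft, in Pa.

Compatibility: T_A·a/J_AC = T_B·b/J_CB with T_A + T_B = T₀.
J_AC = 1.61×10^-7 m⁴, J_CB = 6.10×10^-6 m⁴, so T_A = T₀·(J_AC/a)/((J_AC/a)+(J_CB/b)) = 7.969 N·m, T_B = 146.0 N·m.
τ in each portion: τ_AC = 8.85×10^5 Pa, τ_CB = 1.06×10^6 Pa; maximum is in CB.
τ_max = T_CB·r/J = 146.0·0.0444/6.10×10^-6 = 1.062×10^6 Pa.

1.06e6 Pa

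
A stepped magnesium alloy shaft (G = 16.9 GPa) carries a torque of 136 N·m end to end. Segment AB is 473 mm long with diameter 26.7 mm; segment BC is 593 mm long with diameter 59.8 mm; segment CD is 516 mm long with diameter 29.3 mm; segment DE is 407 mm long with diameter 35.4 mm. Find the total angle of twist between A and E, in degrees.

J_AB = π(0.0267)⁴/32 = 4.99×10^-8 m⁴; J_BC = π(0.0598)⁴/32 = 1.26×10^-6 m⁴; J_CD = π(0.0293)⁴/32 = 7.24×10^-8 m⁴; J_DE = π(0.0354)⁴/32 = 1.54×10^-7 m⁴.
θ = (T/G)·Σ L_i/J_i = (136.0/16.9×10⁹)·(0.473/4.99×10^-8 + 0.593/1.26×10^-6 + 0.516/7.24×10^-8 + 0.407/1.54×10^-7) = 0.1587 rad.

9.09°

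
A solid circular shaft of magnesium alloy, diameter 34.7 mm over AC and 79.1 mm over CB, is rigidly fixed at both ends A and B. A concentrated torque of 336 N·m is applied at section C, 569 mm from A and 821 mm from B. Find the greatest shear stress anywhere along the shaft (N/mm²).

3.28 N/mm²

Compatibility: T_A·a/J_AC = T_B·b/J_CB with T_A + T_B = T₀.
J_AC = 1.42×10^-7 m⁴, J_CB = 3.84×10^-6 m⁴, so T_A = T₀·(J_AC/a)/((J_AC/a)+(J_CB/b)) = 17.04 N·m, T_B = 319.0 N·m.
τ in each portion: τ_AC = 2.08×10^6 Pa, τ_CB = 3.28×10^6 Pa; maximum is in CB.
τ_max = T_CB·r/J = 319.0·0.0395/3.84×10^-6 = 3.282×10^6 Pa.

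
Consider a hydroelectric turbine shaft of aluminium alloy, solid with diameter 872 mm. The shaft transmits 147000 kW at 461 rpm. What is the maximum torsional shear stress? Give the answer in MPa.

23.4 MPa

ω = 2π·461/60 = 48.28 rad/s, so T = P/ω = 147000×10³ / 48.28 = 3.045e6 N·m.
J = πd⁴/32 = π(0.872)⁴/32 = 0.05676 m⁴.
τ_max = T·r/J = 3.045e6 × 0.436 / 0.05676 = 2.339×10^7 Pa.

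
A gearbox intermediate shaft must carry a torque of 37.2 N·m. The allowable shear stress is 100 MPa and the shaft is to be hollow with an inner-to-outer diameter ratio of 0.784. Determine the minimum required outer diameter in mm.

14.5 mm

For a hollow shaft with d_i/d_o = 0.784: τ_max = 16T/(π d_o³ (1−k⁴)), so d_o = [16T/(π τ_allow (1−k⁴))]^(1/3) = [16·37.20/(π·1.00×10^8·0.6222)]^(1/3) = 0.01449 m.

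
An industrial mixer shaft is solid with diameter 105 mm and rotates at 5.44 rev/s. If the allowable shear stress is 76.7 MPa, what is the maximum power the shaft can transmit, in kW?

J = πd⁴/32 = π(0.105)⁴/32 = 1.193×10^-5 m⁴.
T_max = τ_allow·J/r = 7.67×10^7 × 1.193×10^-5 / 0.0525 = 17430 N·m.
ω = 2π·5.44 = 34.18 rad/s, so P_max = T_max·ω = 5.959×10^5 W.

596 kW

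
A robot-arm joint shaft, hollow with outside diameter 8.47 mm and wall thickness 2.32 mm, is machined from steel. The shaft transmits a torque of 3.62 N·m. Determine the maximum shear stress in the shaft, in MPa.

31.7 MPa

J = π(d_o⁴ − d_i⁴)/32 = π(0.00847⁴ − 0.00383⁴)/32 = 4.842×10^-10 m⁴.
τ_max = T·r/J = 3.620 × 0.00424 / 4.842×10^-10 = 3.166×10^7 Pa.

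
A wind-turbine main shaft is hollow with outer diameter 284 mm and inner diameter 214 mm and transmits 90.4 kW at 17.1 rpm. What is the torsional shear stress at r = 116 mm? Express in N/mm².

13.5 N/mm²

ω = 2π·17.1/60 = 1.791 rad/s, so T = P/ω = 90.4×10³ / 1.791 = 50480 N·m.
J = π(d_o⁴ − d_i⁴)/32 = π(0.284⁴ − 0.214⁴)/32 = 4.328×10^-4 m⁴.
Shear stress varies linearly with radius: τ = T·r/J = 50480 × 0.116 / 4.328×10^-4 = 1.353×10^7 Pa.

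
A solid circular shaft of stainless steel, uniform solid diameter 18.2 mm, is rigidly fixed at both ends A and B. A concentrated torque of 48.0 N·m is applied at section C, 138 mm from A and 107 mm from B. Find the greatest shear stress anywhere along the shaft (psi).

With uniform GJ and both ends fixed, compatibility θ_AC = θ_CB gives T_A·a = T_B·b, together with T_A + T_B = T₀.
T_A = T₀·b/(a+b) = 48.00·107/245.0 = 20.96 N·m; T_B = 27.04 N·m.
τ in each portion: τ_AC = 1.77×10^7 Pa, τ_CB = 2.28×10^7 Pa; maximum is in CB.
τ_max = T_CB·r/J = 27.04·0.00910/1.08×10^-8 = 2.284×10^7 Pa.

3310 psi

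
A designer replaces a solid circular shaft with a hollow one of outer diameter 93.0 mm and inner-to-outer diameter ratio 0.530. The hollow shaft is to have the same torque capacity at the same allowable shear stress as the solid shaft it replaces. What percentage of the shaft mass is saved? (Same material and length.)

Equal τ_max and T ⇒ the solid shaft needs d_s³ = d_o³(1−k⁴), so d_s = 93.0·(1−0.530⁴)^(1/3) = 90.49 mm.
Area ratio A_h/A_s = d_o²(1−k²)/d_s² = (1−k²)/(1−k⁴)^(2/3) = 0.7596.
Mass saving = 1 − 0.7596 = 24.0 %.

24.0 %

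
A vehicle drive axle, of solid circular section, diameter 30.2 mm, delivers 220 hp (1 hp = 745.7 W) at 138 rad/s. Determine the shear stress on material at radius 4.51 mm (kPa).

65700 kPa

ω = 138 rad/s, so T = P/ω = 220×745.7 / 138.0 = 1189 N·m.
J = πd⁴/32 = π(0.0302)⁴/32 = 8.166×10^-8 m⁴.
Shear stress varies linearly with radius: τ = T·r/J = 1189 × 0.00451 / 8.166×10^-8 = 6.565×10^7 Pa.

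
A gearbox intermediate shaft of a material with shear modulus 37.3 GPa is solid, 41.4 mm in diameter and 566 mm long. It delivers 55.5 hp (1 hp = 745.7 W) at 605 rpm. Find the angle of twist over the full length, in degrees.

1.97°

ω = 2π·605/60 = 63.36 rad/s, so T = P/ω = 55.5×745.7 / 63.36 = 653.2 N·m.
J = πd⁴/32 = π(0.0414)⁴/32 = 2.884×10^-7 m⁴.
θ = T·L/(G·J) = 653.2 × 0.566 / (37.3×10⁹ × 2.884×10^-7) = 0.03437 rad.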